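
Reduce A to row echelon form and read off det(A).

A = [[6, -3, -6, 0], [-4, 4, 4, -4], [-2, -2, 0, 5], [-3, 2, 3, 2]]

Forward elimination:
R2 <- R2 - (-2/3)*R1:  [  0   2   0  -4 ]
R3 <- R3 - (-1/3)*R1:  [  0  -3  -2   5 ]
R4 <- R4 - (-1/2)*R1:  [   0  1/2    0    2 ]
R3 <- R3 - (-3/2)*R2:  [  0   0  -2  -1 ]
R4 <- R4 - (1/4)*R2:  [ 0  0  0  3 ]
Upper-triangular form:
[ 6  -3  -6   0 ]
[ 0   2   0  -4 ]
[ 0   0  -2  -1 ]
[ 0   0   0   3 ]
det(A) = (-1)^0 * (6) * (2) * (-2) * (3) = -72  (0 row swaps -> sign +1)

det(A) = -72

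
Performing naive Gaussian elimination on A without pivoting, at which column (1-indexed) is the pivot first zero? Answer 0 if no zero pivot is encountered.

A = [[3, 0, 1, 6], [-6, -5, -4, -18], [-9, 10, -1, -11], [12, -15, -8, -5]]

first zero-pivot column = 0

Naive forward elimination:
R2 <- R2 - (-2)*R1:  [  0  -5  -2  -6 ]
R3 <- R3 - (-3)*R1:  [  0  10   2   7 ]
R4 <- R4 - (4)*R1:  [   0  -15  -12  -29 ]
R3 <- R3 - (-2)*R2:  [  0   0  -2  -5 ]
R4 <- R4 - (3)*R2:  [   0    0   -6  -11 ]
R4 <- R4 - (3)*R3:  [ 0  0  0  4 ]
All pivots nonzero; naive elimination completes without hitting a zero pivot.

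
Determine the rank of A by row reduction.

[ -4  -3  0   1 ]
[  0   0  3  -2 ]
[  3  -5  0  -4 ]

rank(A) = 3

Row reduction:
R3 <- R3 - (-3/4)*R1:  [     0  -29/4      0  -13/4 ]
R2 <-> R3   (pivot in column 2 was zero)
[ -4     -3  0      1 ]
[  0  -29/4  0  -13/4 ]
[  0      0  3     -2 ]
Row echelon form:
[ -4     -3  0      1 ]
[  0  -29/4  0  -13/4 ]
[  0      0  3     -2 ]
Nonzero rows / pivot columns: 3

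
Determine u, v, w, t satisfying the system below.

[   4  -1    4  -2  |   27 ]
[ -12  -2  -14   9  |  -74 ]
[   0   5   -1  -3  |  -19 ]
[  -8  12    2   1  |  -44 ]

(2, -3, 4, 0)

Forward elimination on [A|b]:
R2 <- R2 - (-3)*R1:  [  0  -5  -2   3   7 ]
R4 <- R4 - (-2)*R1:  [  0  10  10  -3  10 ]
R3 <- R3 - (-1)*R2:  [   0    0   -3    0  -12 ]
R4 <- R4 - (-2)*R2:  [  0   0   6   3  24 ]
R4 <- R4 - (-2)*R3:  [ 0  0  0  3  0 ]
Row echelon form:
[ 4  -1   4  -2  |   27 ]
[ 0  -5  -2   3  |    7 ]
[ 0   0  -3   0  |  -12 ]
[ 0   0   0   3  |    0 ]
Back-substitution:
t = (0) / 3 = 0
w = (-12) / -3 = 4
v = (7 - (-2)*(4) - (3)*(0)) / -5 = -3
u = (27 - (-1)*(-3) - (4)*(4) - (-2)*(0)) / 4 = 2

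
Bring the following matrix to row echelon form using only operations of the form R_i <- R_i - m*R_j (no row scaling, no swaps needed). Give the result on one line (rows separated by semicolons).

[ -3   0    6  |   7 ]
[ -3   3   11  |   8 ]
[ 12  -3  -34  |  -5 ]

REF = [-3 0 6 7; 0 3 5 1; 0 0 -5 24]

Forward elimination:
R2 <- R2 - (1)*R1:  [ 0  3  5  1 ]
R3 <- R3 - (-4)*R1:  [   0   -3  -10   23 ]
R3 <- R3 - (-1)*R2:  [  0   0  -5  24 ]
Row echelon form:
[ -3  0   6  |   7 ]
[  0  3   5  |   1 ]
[  0  0  -5  |  24 ]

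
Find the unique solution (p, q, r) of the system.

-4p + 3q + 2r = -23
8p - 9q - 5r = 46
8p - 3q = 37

(5, 1, -3)

Forward elimination on [A|b]:
R2 <- R2 - (-2)*R1:  [  0  -3  -1   0 ]
R3 <- R3 - (-2)*R1:  [  0   3   4  -9 ]
R3 <- R3 - (-1)*R2:  [  0   0   3  -9 ]
Row echelon form:
[ -4   3   2  |  -23 ]
[  0  -3  -1  |    0 ]
[  0   0   3  |   -9 ]
Back-substitution:
r = (-9) / 3 = -3
q = (0 - (-1)*(-3)) / -3 = 1
p = (-23 - (3)*(1) - (2)*(-3)) / -4 = 5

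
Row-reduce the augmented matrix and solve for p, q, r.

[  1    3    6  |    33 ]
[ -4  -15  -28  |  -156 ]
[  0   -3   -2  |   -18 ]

Forward elimination on [A|b]:
R2 <- R2 - (-4)*R1:  [   0   -3   -4  -24 ]
R3 <- R3 - (1)*R2:  [ 0  0  2  6 ]
Row echelon form:
[ 1   3   6  |   33 ]
[ 0  -3  -4  |  -24 ]
[ 0   0   2  |    6 ]
Back-substitution:
r = (6) / 2 = 3
q = (-24 - (-4)*(3)) / -3 = 4
p = (33 - (3)*(4) - (6)*(3)) / 1 = 3

(3, 4, 3)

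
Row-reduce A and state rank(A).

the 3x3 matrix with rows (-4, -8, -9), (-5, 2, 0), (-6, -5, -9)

Row reduction:
R2 <- R2 - (5/4)*R1:  [    0    12  45/4 ]
R3 <- R3 - (3/2)*R1:  [   0    7  9/2 ]
R3 <- R3 - (7/12)*R2:  [      0       0  -33/16 ]
Row echelon form:
[ -4  -8      -9 ]
[  0  12    45/4 ]
[  0   0  -33/16 ]
Nonzero rows / pivot columns: 3

rank(A) = 3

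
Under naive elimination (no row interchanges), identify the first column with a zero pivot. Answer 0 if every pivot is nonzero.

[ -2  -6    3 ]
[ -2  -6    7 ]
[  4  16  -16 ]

Naive forward elimination:
R2 <- R2 - (1)*R1:  [ 0  0  4 ]
R3 <- R3 - (-2)*R1:  [   0    4  -10 ]
Matrix at this point:
[ -2  -6    3 ]
[  0   0    4 ]
[  0   4  -10 ]
Pivot entry (2,2) is zero but row 3 has 4 in column 2 -> naive elimination stops; a row interchange (e.g. R2 <-> R3) would be required here.

first zero-pivot column = 2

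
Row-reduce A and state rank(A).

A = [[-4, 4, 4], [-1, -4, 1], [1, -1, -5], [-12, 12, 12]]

rank(A) = 3

Row reduction:
R2 <- R2 - (1/4)*R1:  [  0  -5   0 ]
R3 <- R3 - (-1/4)*R1:  [  0   0  -4 ]
R4 <- R4 - (3)*R1:  [ 0  0  0 ]
Row echelon form:
[ -4   4   4 ]
[  0  -5   0 ]
[  0   0  -4 ]
[  0   0   0 ]
Nonzero rows / pivot columns: 3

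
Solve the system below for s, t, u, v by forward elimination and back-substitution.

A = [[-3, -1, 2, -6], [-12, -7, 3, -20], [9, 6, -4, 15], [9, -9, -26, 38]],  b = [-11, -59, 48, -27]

Forward elimination on [A|b]:
R2 <- R2 - (4)*R1:  [   0   -3   -5    4  -15 ]
R3 <- R3 - (-3)*R1:  [  0   3   2  -3  15 ]
R4 <- R4 - (-3)*R1:  [   0  -12  -20   20  -60 ]
R3 <- R3 - (-1)*R2:  [  0   0  -3   1   0 ]
R4 <- R4 - (4)*R2:  [ 0  0  0  4  0 ]
Row echelon form:
[ -3  -1   2  -6  |  -11 ]
[  0  -3  -5   4  |  -15 ]
[  0   0  -3   1  |    0 ]
[  0   0   0   4  |    0 ]
Back-substitution:
v = (0) / 4 = 0
u = (0 - (1)*(0)) / -3 = 0
t = (-15 - (-5)*(0) - (4)*(0)) / -3 = 5
s = (-11 - (-1)*(5) - (2)*(0) - (-6)*(0)) / -3 = 2

(2, 5, 0, 0)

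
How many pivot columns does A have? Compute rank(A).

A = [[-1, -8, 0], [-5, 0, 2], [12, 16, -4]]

rank(A) = 2

Row reduction:
R2 <- R2 - (5)*R1:  [  0  40   2 ]
R3 <- R3 - (-12)*R1:  [   0  -80   -4 ]
R3 <- R3 - (-2)*R2:  [ 0  0  0 ]
Row echelon form:
[ -1  -8  0 ]
[  0  40  2 ]
[  0   0  0 ]
Nonzero rows / pivot columns: 2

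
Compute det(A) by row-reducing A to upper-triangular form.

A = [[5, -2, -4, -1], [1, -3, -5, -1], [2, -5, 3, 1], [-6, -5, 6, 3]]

Forward elimination:
R2 <- R2 - (1/5)*R1:  [     0  -13/5  -21/5   -4/5 ]
R3 <- R3 - (2/5)*R1:  [     0  -21/5   23/5    7/5 ]
R4 <- R4 - (-6/5)*R1:  [     0  -37/5    6/5    9/5 ]
R3 <- R3 - (21/13)*R2:  [      0       0  148/13   35/13 ]
R4 <- R4 - (37/13)*R2:  [      0       0  171/13   53/13 ]
R4 <- R4 - (171/148)*R3:  [       0        0        0  143/148 ]
Upper-triangular form:
[ 5     -2      -4       -1 ]
[ 0  -13/5   -21/5     -4/5 ]
[ 0      0  148/13    35/13 ]
[ 0      0       0  143/148 ]
det(A) = (-1)^0 * (5) * (-13/5) * (148/13) * (143/148) = -143  (0 row swaps -> sign +1)

det(A) = -143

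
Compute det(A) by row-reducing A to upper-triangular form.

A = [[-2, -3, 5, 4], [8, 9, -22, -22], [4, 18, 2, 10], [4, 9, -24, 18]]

Forward elimination:
R2 <- R2 - (-4)*R1:  [  0  -3  -2  -6 ]
R3 <- R3 - (-2)*R1:  [  0  12  12  18 ]
R4 <- R4 - (-2)*R1:  [   0    3  -14   26 ]
R3 <- R3 - (-4)*R2:  [  0   0   4  -6 ]
R4 <- R4 - (-1)*R2:  [   0    0  -16   20 ]
R4 <- R4 - (-4)*R3:  [  0   0   0  -4 ]
Upper-triangular form:
[ -2  -3   5   4 ]
[  0  -3  -2  -6 ]
[  0   0   4  -6 ]
[  0   0   0  -4 ]
det(A) = (-1)^0 * (-2) * (-3) * (4) * (-4) = -96  (0 row swaps -> sign +1)

det(A) = -96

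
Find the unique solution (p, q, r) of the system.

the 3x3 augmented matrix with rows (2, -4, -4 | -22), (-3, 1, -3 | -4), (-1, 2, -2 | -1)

(-1, 2, 3)

Forward elimination on [A|b]:
R2 <- R2 - (-3/2)*R1:  [   0   -5   -9  -37 ]
R3 <- R3 - (-1/2)*R1:  [   0    0   -4  -12 ]
Row echelon form:
[ 2  -4  -4  |  -22 ]
[ 0  -5  -9  |  -37 ]
[ 0   0  -4  |  -12 ]
Back-substitution:
r = (-12) / -4 = 3
q = (-37 - (-9)*(3)) / -5 = 2
p = (-22 - (-4)*(2) - (-4)*(3)) / 2 = -1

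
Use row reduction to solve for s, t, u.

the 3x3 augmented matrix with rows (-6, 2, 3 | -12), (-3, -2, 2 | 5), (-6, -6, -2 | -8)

(3, -3, 4)

Forward elimination on [A|b]:
R2 <- R2 - (1/2)*R1:  [   0   -3  1/2   11 ]
R3 <- R3 - (1)*R1:  [  0  -8  -5   4 ]
R3 <- R3 - (8/3)*R2:  [     0      0  -19/3  -76/3 ]
Row echelon form:
[ -6   2      3  |    -12 ]
[  0  -3    1/2  |     11 ]
[  0   0  -19/3  |  -76/3 ]
Back-substitution:
u = (-76/3) / (-19/3) = 4
t = (11 - (1/2)*(4)) / -3 = -3
s = (-12 - (2)*(-3) - (3)*(4)) / -6 = 3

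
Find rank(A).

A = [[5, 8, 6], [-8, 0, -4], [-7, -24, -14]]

rank(A) = 2

Row reduction:
R2 <- R2 - (-8/5)*R1:  [    0  64/5  28/5 ]
R3 <- R3 - (-7/5)*R1:  [     0  -64/5  -28/5 ]
R3 <- R3 - (-1)*R2:  [ 0  0  0 ]
Row echelon form:
[ 5     8     6 ]
[ 0  64/5  28/5 ]
[ 0     0     0 ]
Nonzero rows / pivot columns: 2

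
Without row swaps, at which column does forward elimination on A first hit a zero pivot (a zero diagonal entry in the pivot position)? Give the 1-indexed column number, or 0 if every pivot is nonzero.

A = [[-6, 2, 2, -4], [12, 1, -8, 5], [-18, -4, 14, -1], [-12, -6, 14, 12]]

first zero-pivot column = 3

Naive forward elimination:
R2 <- R2 - (-2)*R1:  [  0   5  -4  -3 ]
R3 <- R3 - (3)*R1:  [   0  -10    8   11 ]
R4 <- R4 - (2)*R1:  [   0  -10   10   20 ]
R3 <- R3 - (-2)*R2:  [ 0  0  0  5 ]
R4 <- R4 - (-2)*R2:  [  0   0   2  14 ]
Matrix at this point:
[ -6  2   2  -4 ]
[  0  5  -4  -3 ]
[  0  0   0   5 ]
[  0  0   2  14 ]
Pivot entry (3,3) is zero but row 4 has 2 in column 3 -> naive elimination stops; a row interchange (e.g. R3 <-> R4) would be required here.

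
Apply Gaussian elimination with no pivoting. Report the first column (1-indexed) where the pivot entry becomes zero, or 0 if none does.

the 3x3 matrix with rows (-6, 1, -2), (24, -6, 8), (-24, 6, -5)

Naive forward elimination:
R2 <- R2 - (-4)*R1:  [  0  -2   0 ]
R3 <- R3 - (4)*R1:  [ 0  2  3 ]
R3 <- R3 - (-1)*R2:  [ 0  0  3 ]
All pivots nonzero; naive elimination completes without hitting a zero pivot.

first zero-pivot column = 0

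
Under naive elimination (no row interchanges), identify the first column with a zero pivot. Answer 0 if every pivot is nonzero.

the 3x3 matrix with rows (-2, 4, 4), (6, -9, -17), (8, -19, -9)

Naive forward elimination:
R2 <- R2 - (-3)*R1:  [  0   3  -5 ]
R3 <- R3 - (-4)*R1:  [  0  -3   7 ]
R3 <- R3 - (-1)*R2:  [ 0  0  2 ]
All pivots nonzero; naive elimination completes without hitting a zero pivot.

first zero-pivot column = 0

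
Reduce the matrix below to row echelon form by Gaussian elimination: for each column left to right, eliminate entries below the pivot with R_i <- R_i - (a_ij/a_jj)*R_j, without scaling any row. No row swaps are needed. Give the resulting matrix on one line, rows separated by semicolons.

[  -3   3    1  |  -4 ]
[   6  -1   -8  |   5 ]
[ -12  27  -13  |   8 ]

REF = [-3 3 1 -4; 0 5 -6 -3; 0 0 1 33]

Forward elimination:
R2 <- R2 - (-2)*R1:  [  0   5  -6  -3 ]
R3 <- R3 - (4)*R1:  [   0   15  -17   24 ]
R3 <- R3 - (3)*R2:  [  0   0   1  33 ]
Row echelon form:
[ -3  3   1  |  -4 ]
[  0  5  -6  |  -3 ]
[  0  0   1  |  33 ]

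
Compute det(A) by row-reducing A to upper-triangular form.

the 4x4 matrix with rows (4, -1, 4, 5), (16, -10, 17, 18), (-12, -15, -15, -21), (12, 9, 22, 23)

det(A) = 576

Forward elimination:
R2 <- R2 - (4)*R1:  [  0  -6   1  -2 ]
R3 <- R3 - (-3)*R1:  [   0  -18   -3   -6 ]
R4 <- R4 - (3)*R1:  [  0  12  10   8 ]
R3 <- R3 - (3)*R2:  [  0   0  -6   0 ]
R4 <- R4 - (-2)*R2:  [  0   0  12   4 ]
R4 <- R4 - (-2)*R3:  [ 0  0  0  4 ]
Upper-triangular form:
[ 4  -1   4   5 ]
[ 0  -6   1  -2 ]
[ 0   0  -6   0 ]
[ 0   0   0   4 ]
det(A) = (-1)^0 * (4) * (-6) * (-6) * (4) = 576  (0 row swaps -> sign +1)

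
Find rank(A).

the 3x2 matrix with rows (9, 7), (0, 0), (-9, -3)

rank(A) = 2

Row reduction:
R3 <- R3 - (-1)*R1:  [ 0  4 ]
R2 <-> R3   (pivot in column 2 was zero)
[ 9  7 ]
[ 0  4 ]
[ 0  0 ]
Row echelon form:
[ 9  7 ]
[ 0  4 ]
[ 0  0 ]
Nonzero rows / pivot columns: 2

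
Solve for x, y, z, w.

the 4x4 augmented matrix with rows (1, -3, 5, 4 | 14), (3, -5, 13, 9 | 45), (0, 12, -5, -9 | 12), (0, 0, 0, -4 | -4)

Forward elimination on [A|b]:
R2 <- R2 - (3)*R1:  [  0   4  -2  -3   3 ]
R3 <- R3 - (3)*R2:  [ 0  0  1  0  3 ]
Row echelon form:
[ 1  -3   5   4  |  14 ]
[ 0   4  -2  -3  |   3 ]
[ 0   0   1   0  |   3 ]
[ 0   0   0  -4  |  -4 ]
Back-substitution:
w = (-4) / -4 = 1
z = (3) / 1 = 3
y = (3 - (-2)*(3) - (-3)*(1)) / 4 = 3
x = (14 - (-3)*(3) - (5)*(3) - (4)*(1)) / 1 = 4

(4, 3, 3, 1)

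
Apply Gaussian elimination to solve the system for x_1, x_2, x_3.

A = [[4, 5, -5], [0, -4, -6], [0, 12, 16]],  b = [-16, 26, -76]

(1, -5, -1)

Forward elimination on [A|b]:
R3 <- R3 - (-3)*R2:  [  0   0  -2   2 ]
Row echelon form:
[ 4   5  -5  |  -16 ]
[ 0  -4  -6  |   26 ]
[ 0   0  -2  |    2 ]
Back-substitution:
x_3 = (2) / -2 = -1
x_2 = (26 - (-6)*(-1)) / -4 = -5
x_1 = (-16 - (5)*(-5) - (-5)*(-1)) / 4 = 1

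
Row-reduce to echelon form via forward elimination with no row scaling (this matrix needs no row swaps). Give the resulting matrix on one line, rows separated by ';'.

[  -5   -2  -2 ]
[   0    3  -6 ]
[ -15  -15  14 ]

REF = [-5 -2 -2; 0 3 -6; 0 0 2]

Forward elimination:
R3 <- R3 - (3)*R1:  [  0  -9  20 ]
R3 <- R3 - (-3)*R2:  [ 0  0  2 ]
Row echelon form:
[ -5  -2  -2 ]
[  0   3  -6 ]
[  0   0   2 ]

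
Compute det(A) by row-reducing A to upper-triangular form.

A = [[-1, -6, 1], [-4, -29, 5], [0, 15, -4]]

Forward elimination:
R2 <- R2 - (4)*R1:  [  0  -5   1 ]
R3 <- R3 - (-3)*R2:  [  0   0  -1 ]
Upper-triangular form:
[ -1  -6   1 ]
[  0  -5   1 ]
[  0   0  -1 ]
det(A) = (-1)^0 * (-1) * (-5) * (-1) = -5  (0 row swaps -> sign +1)

det(A) = -5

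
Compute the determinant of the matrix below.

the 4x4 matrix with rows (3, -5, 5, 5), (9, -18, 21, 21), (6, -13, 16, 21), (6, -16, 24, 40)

Forward elimination:
R2 <- R2 - (3)*R1:  [  0  -3   6   6 ]
R3 <- R3 - (2)*R1:  [  0  -3   6  11 ]
R4 <- R4 - (2)*R1:  [  0  -6  14  30 ]
R3 <- R3 - (1)*R2:  [ 0  0  0  5 ]
R4 <- R4 - (2)*R2:  [  0   0   2  18 ]
R3 <-> R4   (pivot in column 3 was zero)
[ 3  -5  5   5 ]
[ 0  -3  6   6 ]
[ 0   0  2  18 ]
[ 0   0  0   5 ]
Upper-triangular form:
[ 3  -5  5   5 ]
[ 0  -3  6   6 ]
[ 0   0  2  18 ]
[ 0   0  0   5 ]
det(A) = (-1)^1 * (3) * (-3) * (2) * (5) = 90  (1 row swap -> sign -1)

det(A) = 90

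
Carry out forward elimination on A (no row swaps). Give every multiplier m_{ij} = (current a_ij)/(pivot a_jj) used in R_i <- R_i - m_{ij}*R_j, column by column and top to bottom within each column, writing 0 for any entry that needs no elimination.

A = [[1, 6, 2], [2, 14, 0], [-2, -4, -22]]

multipliers: 2, -2, 4

Forward elimination:
R2 <- R2 - (2)*R1:  [  0   2  -4 ]
R3 <- R3 - (-2)*R1:  [   0    8  -18 ]
R3 <- R3 - (4)*R2:  [  0   0  -2 ]
Multipliers (in order of application): m_{21} = 2, m_{31} = -2, m_{32} = 4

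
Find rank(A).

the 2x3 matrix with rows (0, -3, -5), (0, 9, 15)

Row reduction:
R2 <- R2 - (-3)*R1:  [ 0  0  0 ]
Row echelon form:
[ 0  -3  -5 ]
[ 0   0   0 ]
Nonzero rows / pivot columns: 1

rank(A) = 1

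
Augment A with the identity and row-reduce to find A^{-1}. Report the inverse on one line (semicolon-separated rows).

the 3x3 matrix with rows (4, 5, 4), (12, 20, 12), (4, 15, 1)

inverse = [8/3 -11/12 1/3; -3/5 1/5 0; -5/3 2/3 -1/3]

Gauss-Jordan on [A | I]:
R1 <- (1/4)*R1:  [   1  5/4    1  |  1/4    0    0 ]
R2 <- R2 - (12)*R1:  [  0   5   0  |  -3   1   0 ]
R3 <- R3 - (4)*R1:  [  0  10  -3  |  -1   0   1 ]
R2 <- (1/5)*R2:  [    0     1     0  |  -3/5   1/5     0 ]
R1 <- R1 - (5/4)*R2:  [    1     0     1  |     1  -1/4     0 ]
R3 <- R3 - (10)*R2:  [  0   0  -3  |   5  -2   1 ]
R3 <- (1/-3)*R3:  [    0     0     1  |  -5/3   2/3  -1/3 ]
R1 <- R1 - (1)*R3:  [      1       0       0  |     8/3  -11/12     1/3 ]
Right block of [I | A^{-1}] is the inverse:
[  8/3  -11/12   1/3 ]
[ -3/5     1/5     0 ]
[ -5/3     2/3  -1/3 ]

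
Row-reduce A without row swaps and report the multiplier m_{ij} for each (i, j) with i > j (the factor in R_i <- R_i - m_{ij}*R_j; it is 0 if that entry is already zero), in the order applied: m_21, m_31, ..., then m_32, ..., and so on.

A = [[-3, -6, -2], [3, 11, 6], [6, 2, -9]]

Forward elimination:
R2 <- R2 - (-1)*R1:  [ 0  5  4 ]
R3 <- R3 - (-2)*R1:  [   0  -10  -13 ]
R3 <- R3 - (-2)*R2:  [  0   0  -5 ]
Multipliers (in order of application): m_{21} = -1, m_{31} = -2, m_{32} = -2

multipliers: -1, -2, -2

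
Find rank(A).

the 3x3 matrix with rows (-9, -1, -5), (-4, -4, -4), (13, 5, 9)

Row reduction:
R2 <- R2 - (4/9)*R1:  [     0  -32/9  -16/9 ]
R3 <- R3 - (-13/9)*R1:  [    0  32/9  16/9 ]
R3 <- R3 - (-1)*R2:  [ 0  0  0 ]
Row echelon form:
[ -9     -1     -5 ]
[  0  -32/9  -16/9 ]
[  0      0      0 ]
Nonzero rows / pivot columns: 2

rank(A) = 2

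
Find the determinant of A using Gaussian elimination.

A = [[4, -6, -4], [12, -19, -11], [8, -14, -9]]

Forward elimination:
R2 <- R2 - (3)*R1:  [  0  -1   1 ]
R3 <- R3 - (2)*R1:  [  0  -2  -1 ]
R3 <- R3 - (2)*R2:  [  0   0  -3 ]
Upper-triangular form:
[ 4  -6  -4 ]
[ 0  -1   1 ]
[ 0   0  -3 ]
det(A) = (-1)^0 * (4) * (-1) * (-3) = 12  (0 row swaps -> sign +1)

det(A) = 12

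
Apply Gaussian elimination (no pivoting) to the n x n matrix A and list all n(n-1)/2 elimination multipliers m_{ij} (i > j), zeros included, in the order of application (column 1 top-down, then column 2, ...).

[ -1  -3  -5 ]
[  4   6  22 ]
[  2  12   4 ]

multipliers: -4, -2, -1

Forward elimination:
R2 <- R2 - (-4)*R1:  [  0  -6   2 ]
R3 <- R3 - (-2)*R1:  [  0   6  -6 ]
R3 <- R3 - (-1)*R2:  [  0   0  -4 ]
Multipliers (in order of application): m_{21} = -4, m_{31} = -2, m_{32} = -1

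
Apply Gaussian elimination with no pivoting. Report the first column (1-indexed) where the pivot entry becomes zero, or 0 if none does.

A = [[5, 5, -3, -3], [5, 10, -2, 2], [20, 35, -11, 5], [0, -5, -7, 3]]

Naive forward elimination:
R2 <- R2 - (1)*R1:  [ 0  5  1  5 ]
R3 <- R3 - (4)*R1:  [  0  15   1  17 ]
R3 <- R3 - (3)*R2:  [  0   0  -2   2 ]
R4 <- R4 - (-1)*R2:  [  0   0  -6   8 ]
R4 <- R4 - (3)*R3:  [ 0  0  0  2 ]
All pivots nonzero; naive elimination completes without hitting a zero pivot.

first zero-pivot column = 0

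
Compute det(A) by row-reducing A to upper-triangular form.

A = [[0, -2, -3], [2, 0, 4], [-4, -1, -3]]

det(A) = 26

Forward elimination:
R1 <-> R2   (pivot in column 1 was zero)
[  2   0   4 ]
[  0  -2  -3 ]
[ -4  -1  -3 ]
R3 <- R3 - (-2)*R1:  [  0  -1   5 ]
R3 <- R3 - (1/2)*R2:  [    0     0  13/2 ]
Upper-triangular form:
[ 2   0     4 ]
[ 0  -2    -3 ]
[ 0   0  13/2 ]
det(A) = (-1)^1 * (2) * (-2) * (13/2) = 26  (1 row swap -> sign -1)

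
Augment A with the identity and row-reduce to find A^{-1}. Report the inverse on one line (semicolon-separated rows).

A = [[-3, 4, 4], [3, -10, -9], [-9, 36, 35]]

Gauss-Jordan on [A | I]:
R1 <- (1/-3)*R1:  [    1  -4/3  -4/3  |  -1/3     0     0 ]
R2 <- R2 - (3)*R1:  [  0  -6  -5  |   1   1   0 ]
R3 <- R3 - (-9)*R1:  [  0  24  23  |  -3   0   1 ]
R2 <- (1/-6)*R2:  [    0     1   5/6  |  -1/6  -1/6     0 ]
R1 <- R1 - (-4/3)*R2:  [    1     0  -2/9  |  -5/9  -2/9     0 ]
R3 <- R3 - (24)*R2:  [ 0  0  3  |  1  4  1 ]
R3 <- (1/3)*R3:  [   0    0    1  |  1/3  4/3  1/3 ]
R1 <- R1 - (-2/9)*R3:  [      1       0       0  |  -13/27    2/27    2/27 ]
R2 <- R2 - (5/6)*R3:  [      0       1       0  |    -4/9  -23/18   -5/18 ]
Right block of [I | A^{-1}] is the inverse:
[ -13/27    2/27   2/27 ]
[   -4/9  -23/18  -5/18 ]
[    1/3     4/3    1/3 ]

inverse = [-13/27 2/27 2/27; -4/9 -23/18 -5/18; 1/3 4/3 1/3]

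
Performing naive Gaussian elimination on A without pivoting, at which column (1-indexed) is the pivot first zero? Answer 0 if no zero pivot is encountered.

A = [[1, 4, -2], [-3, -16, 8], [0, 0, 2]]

first zero-pivot column = 0

Naive forward elimination:
R2 <- R2 - (-3)*R1:  [  0  -4   2 ]
All pivots nonzero; naive elimination completes without hitting a zero pivot.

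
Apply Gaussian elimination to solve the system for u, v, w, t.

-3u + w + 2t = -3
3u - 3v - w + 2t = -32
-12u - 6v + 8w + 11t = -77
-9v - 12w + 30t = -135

(-4, 5, -5, -5)

Forward elimination on [A|b]:
R2 <- R2 - (-1)*R1:  [   0   -3    0    4  -35 ]
R3 <- R3 - (4)*R1:  [   0   -6    4    3  -65 ]
R3 <- R3 - (2)*R2:  [  0   0   4  -5   5 ]
R4 <- R4 - (3)*R2:  [   0    0  -12   18  -30 ]
R4 <- R4 - (-3)*R3:  [   0    0    0    3  -15 ]
Row echelon form:
[ -3   0  1   2  |   -3 ]
[  0  -3  0   4  |  -35 ]
[  0   0  4  -5  |    5 ]
[  0   0  0   3  |  -15 ]
Back-substitution:
t = (-15) / 3 = -5
w = (5 - (-5)*(-5)) / 4 = -5
v = (-35 - (4)*(-5)) / -3 = 5
u = (-3 - (1)*(-5) - (2)*(-5)) / -3 = -4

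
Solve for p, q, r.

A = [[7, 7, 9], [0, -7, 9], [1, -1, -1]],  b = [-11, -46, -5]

(-3, 4, -2)

Forward elimination on [A|b]:
R3 <- R3 - (1/7)*R1:  [     0     -2  -16/7  -24/7 ]
R3 <- R3 - (2/7)*R2:  [     0      0  -34/7   68/7 ]
Row echelon form:
[ 7   7      9  |   -11 ]
[ 0  -7      9  |   -46 ]
[ 0   0  -34/7  |  68/7 ]
Back-substitution:
r = (68/7) / (-34/7) = -2
q = (-46 - (9)*(-2)) / -7 = 4
p = (-11 - (7)*(4) - (9)*(-2)) / 7 = -3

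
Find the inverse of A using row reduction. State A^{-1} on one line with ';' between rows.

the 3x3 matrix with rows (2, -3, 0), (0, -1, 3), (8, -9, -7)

Gauss-Jordan on [A | I]:
R1 <- (1/2)*R1:  [    1  -3/2     0  |   1/2     0     0 ]
R3 <- R3 - (8)*R1:  [  0   3  -7  |  -4   0   1 ]
R2 <- (1/-1)*R2:  [  0   1  -3  |   0  -1   0 ]
R1 <- R1 - (-3/2)*R2:  [    1     0  -9/2  |   1/2  -3/2     0 ]
R3 <- R3 - (3)*R2:  [  0   0   2  |  -4   3   1 ]
R3 <- (1/2)*R3:  [   0    0    1  |   -2  3/2  1/2 ]
R1 <- R1 - (-9/2)*R3:  [     1      0      0  |  -17/2   21/4    9/4 ]
R2 <- R2 - (-3)*R3:  [   0    1    0  |   -6  7/2  3/2 ]
Right block of [I | A^{-1}] is the inverse:
[ -17/2  21/4  9/4 ]
[    -6   7/2  3/2 ]
[    -2   3/2  1/2 ]

inverse = [-17/2 21/4 9/4; -6 7/2 3/2; -2 3/2 1/2]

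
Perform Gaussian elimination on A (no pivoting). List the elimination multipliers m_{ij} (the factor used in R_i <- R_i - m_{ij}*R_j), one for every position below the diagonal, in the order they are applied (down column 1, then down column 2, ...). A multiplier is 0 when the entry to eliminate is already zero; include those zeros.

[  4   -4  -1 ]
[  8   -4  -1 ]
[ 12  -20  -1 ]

multipliers: 2, 3, -2

Forward elimination:
R2 <- R2 - (2)*R1:  [ 0  4  1 ]
R3 <- R3 - (3)*R1:  [  0  -8   2 ]
R3 <- R3 - (-2)*R2:  [ 0  0  4 ]
Multipliers (in order of application): m_{21} = 2, m_{31} = 3, m_{32} = -2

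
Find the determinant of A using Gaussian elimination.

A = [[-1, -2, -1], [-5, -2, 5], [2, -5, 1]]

Forward elimination:
R2 <- R2 - (5)*R1:  [  0   8  10 ]
R3 <- R3 - (-2)*R1:  [  0  -9  -1 ]
R3 <- R3 - (-9/8)*R2:  [    0     0  41/4 ]
Upper-triangular form:
[ -1  -2    -1 ]
[  0   8    10 ]
[  0   0  41/4 ]
det(A) = (-1)^0 * (-1) * (8) * (41/4) = -82  (0 row swaps -> sign +1)

det(A) = -82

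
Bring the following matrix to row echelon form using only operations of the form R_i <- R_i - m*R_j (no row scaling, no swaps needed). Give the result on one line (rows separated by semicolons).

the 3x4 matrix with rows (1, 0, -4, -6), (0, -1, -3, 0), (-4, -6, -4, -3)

Forward elimination:
R3 <- R3 - (-4)*R1:  [   0   -6  -20  -27 ]
R3 <- R3 - (6)*R2:  [   0    0   -2  -27 ]
Row echelon form:
[ 1   0  -4   -6 ]
[ 0  -1  -3    0 ]
[ 0   0  -2  -27 ]

REF = [1 0 -4 -6; 0 -1 -3 0; 0 0 -2 -27]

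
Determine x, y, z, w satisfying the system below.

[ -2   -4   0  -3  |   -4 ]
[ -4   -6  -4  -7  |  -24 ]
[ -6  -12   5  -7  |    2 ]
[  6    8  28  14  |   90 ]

(5, -3, 2, 2)

Forward elimination on [A|b]:
R2 <- R2 - (2)*R1:  [   0    2   -4   -1  -16 ]
R3 <- R3 - (3)*R1:  [  0   0   5   2  14 ]
R4 <- R4 - (-3)*R1:  [  0  -4  28   5  78 ]
R4 <- R4 - (-2)*R2:  [  0   0  20   3  46 ]
R4 <- R4 - (4)*R3:  [   0    0    0   -5  -10 ]
Row echelon form:
[ -2  -4   0  -3  |   -4 ]
[  0   2  -4  -1  |  -16 ]
[  0   0   5   2  |   14 ]
[  0   0   0  -5  |  -10 ]
Back-substitution:
w = (-10) / -5 = 2
z = (14 - (2)*(2)) / 5 = 2
y = (-16 - (-4)*(2) - (-1)*(2)) / 2 = -3
x = (-4 - (-4)*(-3) - (-3)*(2)) / -2 = 5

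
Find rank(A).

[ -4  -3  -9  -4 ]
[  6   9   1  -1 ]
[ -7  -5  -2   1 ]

rank(A) = 3

Row reduction:
R2 <- R2 - (-3/2)*R1:  [     0    9/2  -25/2     -7 ]
R3 <- R3 - (7/4)*R1:  [    0   1/4  55/4     8 ]
R3 <- R3 - (1/18)*R2:  [      0       0   130/9  151/18 ]
Row echelon form:
[ -4   -3     -9      -4 ]
[  0  9/2  -25/2      -7 ]
[  0    0  130/9  151/18 ]
Nonzero rows / pivot columns: 3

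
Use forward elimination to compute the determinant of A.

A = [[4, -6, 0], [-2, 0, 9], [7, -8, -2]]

Forward elimination:
R2 <- R2 - (-1/2)*R1:  [  0  -3   9 ]
R3 <- R3 - (7/4)*R1:  [   0  5/2   -2 ]
R3 <- R3 - (-5/6)*R2:  [    0     0  11/2 ]
Upper-triangular form:
[ 4  -6     0 ]
[ 0  -3     9 ]
[ 0   0  11/2 ]
det(A) = (-1)^0 * (4) * (-3) * (11/2) = -66  (0 row swaps -> sign +1)

det(A) = -66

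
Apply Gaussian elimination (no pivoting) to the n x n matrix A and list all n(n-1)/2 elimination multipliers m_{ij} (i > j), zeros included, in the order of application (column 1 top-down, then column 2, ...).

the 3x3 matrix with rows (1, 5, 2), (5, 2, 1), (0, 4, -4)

Forward elimination:
R2 <- R2 - (5)*R1:  [   0  -23   -9 ]
R3: entry in column 1 is already 0 -> m_{31} = 0 (no row operation needed)
R3 <- R3 - (-4/23)*R2:  [       0        0  -128/23 ]
Multipliers (in order of application): m_{21} = 5, m_{31} = 0, m_{32} = -4/23

multipliers: 5, 0, -4/23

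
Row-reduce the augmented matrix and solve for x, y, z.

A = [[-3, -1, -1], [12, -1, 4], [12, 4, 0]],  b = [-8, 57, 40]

Forward elimination on [A|b]:
R2 <- R2 - (-4)*R1:  [  0  -5   0  25 ]
R3 <- R3 - (-4)*R1:  [  0   0  -4   8 ]
Row echelon form:
[ -3  -1  -1  |  -8 ]
[  0  -5   0  |  25 ]
[  0   0  -4  |   8 ]
Back-substitution:
z = (8) / -4 = -2
y = (25) / -5 = -5
x = (-8 - (-1)*(-5) - (-1)*(-2)) / -3 = 5

(5, -5, -2)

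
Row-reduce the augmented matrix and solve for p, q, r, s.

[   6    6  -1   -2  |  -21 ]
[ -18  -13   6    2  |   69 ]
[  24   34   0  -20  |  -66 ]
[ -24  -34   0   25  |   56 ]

(-3, -1, 1, -2)

Forward elimination on [A|b]:
R2 <- R2 - (-3)*R1:  [  0   5   3  -4   6 ]
R3 <- R3 - (4)*R1:  [   0   10    4  -12   18 ]
R4 <- R4 - (-4)*R1:  [   0  -10   -4   17  -28 ]
R3 <- R3 - (2)*R2:  [  0   0  -2  -4   6 ]
R4 <- R4 - (-2)*R2:  [   0    0    2    9  -16 ]
R4 <- R4 - (-1)*R3:  [   0    0    0    5  -10 ]
Row echelon form:
[ 6  6  -1  -2  |  -21 ]
[ 0  5   3  -4  |    6 ]
[ 0  0  -2  -4  |    6 ]
[ 0  0   0   5  |  -10 ]
Back-substitution:
s = (-10) / 5 = -2
r = (6 - (-4)*(-2)) / -2 = 1
q = (6 - (3)*(1) - (-4)*(-2)) / 5 = -1
p = (-21 - (6)*(-1) - (-1)*(1) - (-2)*(-2)) / 6 = -3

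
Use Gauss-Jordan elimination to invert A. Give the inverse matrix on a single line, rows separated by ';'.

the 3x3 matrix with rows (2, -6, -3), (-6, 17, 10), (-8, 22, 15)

inverse = [-35/2 -12 9/2; -5 -3 1; -2 -2 1]

Gauss-Jordan on [A | I]:
R1 <- (1/2)*R1:  [    1    -3  -3/2  |   1/2     0     0 ]
R2 <- R2 - (-6)*R1:  [  0  -1   1  |   3   1   0 ]
R3 <- R3 - (-8)*R1:  [  0  -2   3  |   4   0   1 ]
R2 <- (1/-1)*R2:  [  0   1  -1  |  -3  -1   0 ]
R1 <- R1 - (-3)*R2:  [     1      0   -9/2  |  -17/2     -3      0 ]
R3 <- R3 - (-2)*R2:  [  0   0   1  |  -2  -2   1 ]
R1 <- R1 - (-9/2)*R3:  [     1      0      0  |  -35/2    -12    9/2 ]
R2 <- R2 - (-1)*R3:  [  0   1   0  |  -5  -3   1 ]
Right block of [I | A^{-1}] is the inverse:
[ -35/2  -12  9/2 ]
[    -5   -3    1 ]
[    -2   -2    1 ]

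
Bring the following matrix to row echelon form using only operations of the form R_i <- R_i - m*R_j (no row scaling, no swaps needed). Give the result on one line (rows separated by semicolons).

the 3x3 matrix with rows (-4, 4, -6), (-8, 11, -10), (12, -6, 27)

Forward elimination:
R2 <- R2 - (2)*R1:  [ 0  3  2 ]
R3 <- R3 - (-3)*R1:  [ 0  6  9 ]
R3 <- R3 - (2)*R2:  [ 0  0  5 ]
Row echelon form:
[ -4  4  -6 ]
[  0  3   2 ]
[  0  0   5 ]

REF = [-4 4 -6; 0 3 2; 0 0 5]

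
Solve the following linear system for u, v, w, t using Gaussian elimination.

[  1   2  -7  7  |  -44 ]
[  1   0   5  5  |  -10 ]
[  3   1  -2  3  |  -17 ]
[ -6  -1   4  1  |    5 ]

(0, -1, 2, -4)

Forward elimination on [A|b]:
R2 <- R2 - (1)*R1:  [  0  -2  12  -2  34 ]
R3 <- R3 - (3)*R1:  [   0   -5   19  -18  115 ]
R4 <- R4 - (-6)*R1:  [    0    11   -38    43  -259 ]
R3 <- R3 - (5/2)*R2:  [   0    0  -11  -13   30 ]
R4 <- R4 - (-11/2)*R2:  [   0    0   28   32  -72 ]
R4 <- R4 - (-28/11)*R3:  [      0       0       0  -12/11   48/11 ]
Row echelon form:
[ 1   2   -7       7  |    -44 ]
[ 0  -2   12      -2  |     34 ]
[ 0   0  -11     -13  |     30 ]
[ 0   0    0  -12/11  |  48/11 ]
Back-substitution:
t = (48/11) / (-12/11) = -4
w = (30 - (-13)*(-4)) / -11 = 2
v = (34 - (12)*(2) - (-2)*(-4)) / -2 = -1
u = (-44 - (2)*(-1) - (-7)*(2) - (7)*(-4)) / 1 = 0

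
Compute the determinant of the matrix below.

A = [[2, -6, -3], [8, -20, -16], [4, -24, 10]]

Forward elimination:
R2 <- R2 - (4)*R1:  [  0   4  -4 ]
R3 <- R3 - (2)*R1:  [   0  -12   16 ]
R3 <- R3 - (-3)*R2:  [ 0  0  4 ]
Upper-triangular form:
[ 2  -6  -3 ]
[ 0   4  -4 ]
[ 0   0   4 ]
det(A) = (-1)^0 * (2) * (4) * (4) = 32  (0 row swaps -> sign +1)

det(A) = 32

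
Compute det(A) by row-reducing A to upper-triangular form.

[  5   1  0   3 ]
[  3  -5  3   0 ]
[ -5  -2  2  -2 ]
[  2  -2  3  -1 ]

det(A) = 122

Forward elimination:
R2 <- R2 - (3/5)*R1:  [     0  -28/5      3   -9/5 ]
R3 <- R3 - (-1)*R1:  [  0  -1   2   1 ]
R4 <- R4 - (2/5)*R1:  [     0  -12/5      3  -11/5 ]
R3 <- R3 - (5/28)*R2:  [     0      0  41/28  37/28 ]
R4 <- R4 - (3/7)*R2:  [     0      0   12/7  -10/7 ]
R4 <- R4 - (48/41)*R3:  [       0        0        0  -122/41 ]
Upper-triangular form:
[ 5      1      0        3 ]
[ 0  -28/5      3     -9/5 ]
[ 0      0  41/28    37/28 ]
[ 0      0      0  -122/41 ]
det(A) = (-1)^0 * (5) * (-28/5) * (41/28) * (-122/41) = 122  (0 row swaps -> sign +1)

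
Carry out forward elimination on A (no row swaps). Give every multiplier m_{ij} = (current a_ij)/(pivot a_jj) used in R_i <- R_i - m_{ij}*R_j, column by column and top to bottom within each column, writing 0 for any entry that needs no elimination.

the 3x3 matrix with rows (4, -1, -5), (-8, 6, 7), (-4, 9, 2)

multipliers: -2, -1, 2

Forward elimination:
R2 <- R2 - (-2)*R1:  [  0   4  -3 ]
R3 <- R3 - (-1)*R1:  [  0   8  -3 ]
R3 <- R3 - (2)*R2:  [ 0  0  3 ]
Multipliers (in order of application): m_{21} = -2, m_{31} = -1, m_{32} = 2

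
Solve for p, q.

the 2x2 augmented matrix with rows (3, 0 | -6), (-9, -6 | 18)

Forward elimination on [A|b]:
R2 <- R2 - (-3)*R1:  [  0  -6   0 ]
Row echelon form:
[ 3   0  |  -6 ]
[ 0  -6  |   0 ]
Back-substitution:
q = (0) / -6 = 0
p = (-6) / 3 = -2

(-2, 0)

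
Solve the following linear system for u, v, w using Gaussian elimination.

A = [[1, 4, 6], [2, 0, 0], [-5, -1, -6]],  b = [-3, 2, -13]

Forward elimination on [A|b]:
R2 <- R2 - (2)*R1:  [   0   -8  -12    8 ]
R3 <- R3 - (-5)*R1:  [   0   19   24  -28 ]
R3 <- R3 - (-19/8)*R2:  [    0     0  -9/2    -9 ]
Row echelon form:
[ 1   4     6  |  -3 ]
[ 0  -8   -12  |   8 ]
[ 0   0  -9/2  |  -9 ]
Back-substitution:
w = (-9) / (-9/2) = 2
v = (8 - (-12)*(2)) / -8 = -4
u = (-3 - (4)*(-4) - (6)*(2)) / 1 = 1

(1, -4, 2)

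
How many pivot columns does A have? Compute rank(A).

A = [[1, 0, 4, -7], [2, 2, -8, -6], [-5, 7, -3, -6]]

Row reduction:
R2 <- R2 - (2)*R1:  [   0    2  -16    8 ]
R3 <- R3 - (-5)*R1:  [   0    7   17  -41 ]
R3 <- R3 - (7/2)*R2:  [   0    0   73  -69 ]
Row echelon form:
[ 1  0    4   -7 ]
[ 0  2  -16    8 ]
[ 0  0   73  -69 ]
Nonzero rows / pivot columns: 3

rank(A) = 3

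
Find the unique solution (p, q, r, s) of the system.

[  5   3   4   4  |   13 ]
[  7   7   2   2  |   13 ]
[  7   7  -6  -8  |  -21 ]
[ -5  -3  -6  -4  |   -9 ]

Forward elimination on [A|b]:
R2 <- R2 - (7/5)*R1:  [     0   14/5  -18/5  -18/5  -26/5 ]
R3 <- R3 - (7/5)*R1:  [      0    14/5   -58/5   -68/5  -196/5 ]
R4 <- R4 - (-1)*R1:  [  0   0  -2   0   4 ]
R3 <- R3 - (1)*R2:  [   0    0   -8  -10  -34 ]
R4 <- R4 - (1/4)*R3:  [    0     0     0   5/2  25/2 ]
Row echelon form:
[ 5     3      4      4  |     13 ]
[ 0  14/5  -18/5  -18/5  |  -26/5 ]
[ 0     0     -8    -10  |    -34 ]
[ 0     0      0    5/2  |   25/2 ]
Back-substitution:
s = (25/2) / (5/2) = 5
r = (-34 - (-10)*(5)) / -8 = -2
q = (-26/5 - (-18/5)*(-2) - (-18/5)*(5)) / (14/5) = 2
p = (13 - (3)*(2) - (4)*(-2) - (4)*(5)) / 5 = -1

(-1, 2, -2, 5)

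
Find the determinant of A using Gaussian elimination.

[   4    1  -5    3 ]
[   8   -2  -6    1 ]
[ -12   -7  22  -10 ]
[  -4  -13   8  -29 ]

Forward elimination:
R2 <- R2 - (2)*R1:  [  0  -4   4  -5 ]
R3 <- R3 - (-3)*R1:  [  0  -4   7  -1 ]
R4 <- R4 - (-1)*R1:  [   0  -12    3  -26 ]
R3 <- R3 - (1)*R2:  [ 0  0  3  4 ]
R4 <- R4 - (3)*R2:  [   0    0   -9  -11 ]
R4 <- R4 - (-3)*R3:  [ 0  0  0  1 ]
Upper-triangular form:
[ 4   1  -5   3 ]
[ 0  -4   4  -5 ]
[ 0   0   3   4 ]
[ 0   0   0   1 ]
det(A) = (-1)^0 * (4) * (-4) * (3) * (1) = -48  (0 row swaps -> sign +1)

det(A) = -48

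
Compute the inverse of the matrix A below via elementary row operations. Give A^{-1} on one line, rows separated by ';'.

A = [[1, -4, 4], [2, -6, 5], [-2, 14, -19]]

inverse = [-11 5 -1; -7 11/4 -3/4; -4 3/2 -1/2]

Gauss-Jordan on [A | I]:
R2 <- R2 - (2)*R1:  [  0   2  -3  |  -2   1   0 ]
R3 <- R3 - (-2)*R1:  [   0    6  -11  |    2    0    1 ]
R2 <- (1/2)*R2:  [    0     1  -3/2  |    -1   1/2     0 ]
R1 <- R1 - (-4)*R2:  [  1   0  -2  |  -3   2   0 ]
R3 <- R3 - (6)*R2:  [  0   0  -2  |   8  -3   1 ]
R3 <- (1/-2)*R3:  [    0     0     1  |    -4   3/2  -1/2 ]
R1 <- R1 - (-2)*R3:  [   1    0    0  |  -11    5   -1 ]
R2 <- R2 - (-3/2)*R3:  [    0     1     0  |    -7  11/4  -3/4 ]
Right block of [I | A^{-1}] is the inverse:
[ -11     5    -1 ]
[  -7  11/4  -3/4 ]
[  -4   3/2  -1/2 ]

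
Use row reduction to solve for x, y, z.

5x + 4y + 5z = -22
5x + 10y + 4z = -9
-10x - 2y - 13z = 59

Forward elimination on [A|b]:
R2 <- R2 - (1)*R1:  [  0   6  -1  13 ]
R3 <- R3 - (-2)*R1:  [  0   6  -3  15 ]
R3 <- R3 - (1)*R2:  [  0   0  -2   2 ]
Row echelon form:
[ 5  4   5  |  -22 ]
[ 0  6  -1  |   13 ]
[ 0  0  -2  |    2 ]
Back-substitution:
z = (2) / -2 = -1
y = (13 - (-1)*(-1)) / 6 = 2
x = (-22 - (4)*(2) - (5)*(-1)) / 5 = -5

(-5, 2, -1)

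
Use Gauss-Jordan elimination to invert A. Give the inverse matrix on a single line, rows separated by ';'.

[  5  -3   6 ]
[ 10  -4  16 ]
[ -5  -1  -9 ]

Gauss-Jordan on [A | I]:
R1 <- (1/5)*R1:  [    1  -3/5   6/5  |   1/5     0     0 ]
R2 <- R2 - (10)*R1:  [  0   2   4  |  -2   1   0 ]
R3 <- R3 - (-5)*R1:  [  0  -4  -3  |   1   0   1 ]
R2 <- (1/2)*R2:  [   0    1    2  |   -1  1/2    0 ]
R1 <- R1 - (-3/5)*R2:  [    1     0  12/5  |  -2/5  3/10     0 ]
R3 <- R3 - (-4)*R2:  [  0   0   5  |  -3   2   1 ]
R3 <- (1/5)*R3:  [    0     0     1  |  -3/5   2/5   1/5 ]
R1 <- R1 - (12/5)*R3:  [      1       0       0  |   26/25  -33/50  -12/25 ]
R2 <- R2 - (2)*R3:  [     0      1      0  |    1/5  -3/10   -2/5 ]
Right block of [I | A^{-1}] is the inverse:
[ 26/25  -33/50  -12/25 ]
[   1/5   -3/10    -2/5 ]
[  -3/5     2/5     1/5 ]

inverse = [26/25 -33/50 -12/25; 1/5 -3/10 -2/5; -3/5 2/5 1/5]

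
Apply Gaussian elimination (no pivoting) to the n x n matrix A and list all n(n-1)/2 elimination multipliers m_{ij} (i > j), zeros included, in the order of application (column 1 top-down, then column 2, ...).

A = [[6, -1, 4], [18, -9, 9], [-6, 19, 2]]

multipliers: 3, -1, -3

Forward elimination:
R2 <- R2 - (3)*R1:  [  0  -6  -3 ]
R3 <- R3 - (-1)*R1:  [  0  18   6 ]
R3 <- R3 - (-3)*R2:  [  0   0  -3 ]
Multipliers (in order of application): m_{21} = 3, m_{31} = -1, m_{32} = -3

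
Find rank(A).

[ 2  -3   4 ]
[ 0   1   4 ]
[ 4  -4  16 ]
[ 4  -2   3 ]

Row reduction:
R3 <- R3 - (2)*R1:  [ 0  2  8 ]
R4 <- R4 - (2)*R1:  [  0   4  -5 ]
R3 <- R3 - (2)*R2:  [ 0  0  0 ]
R4 <- R4 - (4)*R2:  [   0    0  -21 ]
R3 <-> R4   (pivot in column 3 was zero)
[ 2  -3    4 ]
[ 0   1    4 ]
[ 0   0  -21 ]
[ 0   0    0 ]
Row echelon form:
[ 2  -3    4 ]
[ 0   1    4 ]
[ 0   0  -21 ]
[ 0   0    0 ]
Nonzero rows / pivot columns: 3

rank(A) = 3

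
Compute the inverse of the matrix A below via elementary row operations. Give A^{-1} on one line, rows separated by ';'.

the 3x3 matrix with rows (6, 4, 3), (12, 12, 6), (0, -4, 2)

inverse = [1 -5/12 -1/4; -1/2 1/4 0; -1 1/2 1/2]

Gauss-Jordan on [A | I]:
R1 <- (1/6)*R1:  [   1  2/3  1/2  |  1/6    0    0 ]
R2 <- R2 - (12)*R1:  [  0   4   0  |  -2   1   0 ]
R2 <- (1/4)*R2:  [    0     1     0  |  -1/2   1/4     0 ]
R1 <- R1 - (2/3)*R2:  [    1     0   1/2  |   1/2  -1/6     0 ]
R3 <- R3 - (-4)*R2:  [  0   0   2  |  -2   1   1 ]
R3 <- (1/2)*R3:  [   0    0    1  |   -1  1/2  1/2 ]
R1 <- R1 - (1/2)*R3:  [     1      0      0  |      1  -5/12   -1/4 ]
Right block of [I | A^{-1}] is the inverse:
[    1  -5/12  -1/4 ]
[ -1/2    1/4     0 ]
[   -1    1/2   1/2 ]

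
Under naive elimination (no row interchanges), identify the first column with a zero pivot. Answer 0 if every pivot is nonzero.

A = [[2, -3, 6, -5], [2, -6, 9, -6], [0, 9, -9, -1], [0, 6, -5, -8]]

Naive forward elimination:
R2 <- R2 - (1)*R1:  [  0  -3   3  -1 ]
R3 <- R3 - (-3)*R2:  [  0   0   0  -4 ]
R4 <- R4 - (-2)*R2:  [   0    0    1  -10 ]
Matrix at this point:
[ 2  -3  6   -5 ]
[ 0  -3  3   -1 ]
[ 0   0  0   -4 ]
[ 0   0  1  -10 ]
Pivot entry (3,3) is zero but row 4 has 1 in column 3 -> naive elimination stops; a row interchange (e.g. R3 <-> R4) would be required here.

first zero-pivot column = 3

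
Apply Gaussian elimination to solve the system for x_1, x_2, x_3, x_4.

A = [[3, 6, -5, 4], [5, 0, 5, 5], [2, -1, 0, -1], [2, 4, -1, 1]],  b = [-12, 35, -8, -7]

Forward elimination on [A|b]:
R2 <- R2 - (5/3)*R1:  [    0   -10  40/3  -5/3    55 ]
R3 <- R3 - (2/3)*R1:  [     0     -5   10/3  -11/3      0 ]
R4 <- R4 - (2/3)*R1:  [    0     0   7/3  -5/3     1 ]
R3 <- R3 - (1/2)*R2:  [     0      0  -10/3  -17/6  -55/2 ]
R4 <- R4 - (-7/10)*R3:  [      0       0       0  -73/20   -73/4 ]
Row echelon form:
[ 3    6     -5       4  |    -12 ]
[ 0  -10   40/3    -5/3  |     55 ]
[ 0    0  -10/3   -17/6  |  -55/2 ]
[ 0    0      0  -73/20  |  -73/4 ]
Back-substitution:
x_4 = (-73/4) / (-73/20) = 5
x_3 = (-55/2 - (-17/6)*(5)) / (-10/3) = 4
x_2 = (55 - (40/3)*(4) - (-5/3)*(5)) / -10 = -1
x_1 = (-12 - (6)*(-1) - (-5)*(4) - (4)*(5)) / 3 = -2

(-2, -1, 4, 5)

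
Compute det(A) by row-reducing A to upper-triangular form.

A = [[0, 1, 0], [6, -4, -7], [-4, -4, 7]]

Forward elimination:
R1 <-> R2   (pivot in column 1 was zero)
[  6  -4  -7 ]
[  0   1   0 ]
[ -4  -4   7 ]
R3 <- R3 - (-2/3)*R1:  [     0  -20/3    7/3 ]
R3 <- R3 - (-20/3)*R2:  [   0    0  7/3 ]
Upper-triangular form:
[ 6  -4   -7 ]
[ 0   1    0 ]
[ 0   0  7/3 ]
det(A) = (-1)^1 * (6) * (1) * (7/3) = -14  (1 row swap -> sign -1)

det(A) = -14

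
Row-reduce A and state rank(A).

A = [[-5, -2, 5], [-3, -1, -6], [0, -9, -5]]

Row reduction:
R2 <- R2 - (3/5)*R1:  [   0  1/5   -9 ]
R3 <- R3 - (-45)*R2:  [    0     0  -410 ]
Row echelon form:
[ -5   -2     5 ]
[  0  1/5    -9 ]
[  0    0  -410 ]
Nonzero rows / pivot columns: 3

rank(A) = 3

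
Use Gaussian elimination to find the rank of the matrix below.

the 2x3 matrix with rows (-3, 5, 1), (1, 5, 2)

Row reduction:
R2 <- R2 - (-1/3)*R1:  [    0  20/3   7/3 ]
Row echelon form:
[ -3     5    1 ]
[  0  20/3  7/3 ]
Nonzero rows / pivot columns: 2

rank(A) = 2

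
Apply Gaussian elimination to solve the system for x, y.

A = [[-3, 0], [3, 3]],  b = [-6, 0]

Forward elimination on [A|b]:
R2 <- R2 - (-1)*R1:  [  0   3  -6 ]
Row echelon form:
[ -3  0  |  -6 ]
[  0  3  |  -6 ]
Back-substitution:
y = (-6) / 3 = -2
x = (-6) / -3 = 2

(2, -2)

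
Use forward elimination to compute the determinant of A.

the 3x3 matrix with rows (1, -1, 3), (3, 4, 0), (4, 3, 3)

det(A) = 0

Forward elimination:
R2 <- R2 - (3)*R1:  [  0   7  -9 ]
R3 <- R3 - (4)*R1:  [  0   7  -9 ]
R3 <- R3 - (1)*R2:  [ 0  0  0 ]
Upper-triangular form:
[ 1  -1   3 ]
[ 0   7  -9 ]
[ 0   0   0 ]
det(A) = (-1)^0 * (1) * (7) * (0) = 0  (0 row swaps -> sign +1)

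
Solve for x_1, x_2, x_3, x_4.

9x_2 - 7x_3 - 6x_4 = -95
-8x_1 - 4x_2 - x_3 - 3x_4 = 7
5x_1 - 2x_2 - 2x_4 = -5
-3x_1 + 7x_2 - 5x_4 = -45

(-1, -4, 5, 4)

Forward elimination on [A|b]:
R1 <-> R2   (pivot in column 1 was zero)
[ -8  -4  -1  -3    7 ]
[  0   9  -7  -6  -95 ]
[  5  -2   0  -2   -5 ]
[ -3   7   0  -5  -45 ]
R3 <- R3 - (-5/8)*R1:  [     0   -9/2   -5/8  -31/8   -5/8 ]
R4 <- R4 - (3/8)*R1:  [      0    17/2     3/8   -31/8  -381/8 ]
R3 <- R3 - (-1/2)*R2:  [      0       0   -33/8   -55/8  -385/8 ]
R4 <- R4 - (17/18)*R2:  [       0        0   503/72    43/24  3031/72 ]
R4 <- R4 - (-503/297)*R3:  [        0         0         0   -266/27  -1064/27 ]
Row echelon form:
[ -8  -4     -1       -3  |         7 ]
[  0   9     -7       -6  |       -95 ]
[  0   0  -33/8    -55/8  |    -385/8 ]
[  0   0      0  -266/27  |  -1064/27 ]
Back-substitution:
x_4 = (-1064/27) / (-266/27) = 4
x_3 = (-385/8 - (-55/8)*(4)) / (-33/8) = 5
x_2 = (-95 - (-7)*(5) - (-6)*(4)) / 9 = -4
x_1 = (7 - (-4)*(-4) - (-1)*(5) - (-3)*(4)) / -8 = -1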